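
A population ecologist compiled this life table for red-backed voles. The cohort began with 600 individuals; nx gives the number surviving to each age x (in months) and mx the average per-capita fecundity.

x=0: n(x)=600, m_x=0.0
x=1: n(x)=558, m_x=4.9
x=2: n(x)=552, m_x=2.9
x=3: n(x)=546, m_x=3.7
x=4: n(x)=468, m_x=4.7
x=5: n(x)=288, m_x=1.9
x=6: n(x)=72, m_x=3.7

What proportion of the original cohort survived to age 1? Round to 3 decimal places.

0.930

l_1 = n_1/n_0 = 558/600 = 0.93 → 0.930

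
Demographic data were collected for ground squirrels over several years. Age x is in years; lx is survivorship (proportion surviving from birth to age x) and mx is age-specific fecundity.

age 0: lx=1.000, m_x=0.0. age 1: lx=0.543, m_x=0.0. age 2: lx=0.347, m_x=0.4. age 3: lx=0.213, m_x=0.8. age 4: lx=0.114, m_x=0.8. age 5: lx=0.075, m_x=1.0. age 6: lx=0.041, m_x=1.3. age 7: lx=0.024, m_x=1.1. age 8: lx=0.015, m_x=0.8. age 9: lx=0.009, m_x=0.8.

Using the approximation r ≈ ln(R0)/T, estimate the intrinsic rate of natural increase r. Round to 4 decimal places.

-0.1452

R0 = Σ lx·mx = 0 + 0 + 0.1388 + 0.1704 + 0.0912 + 0.075 + 0.0533 + 0.0264 + 0.012 + 0.0072 = 0.5743
Σ x·lx·mx = 2.194; T = 2.194/0.5743 = 3.8203…
r ≈ ln(R0)/T = ln(0.5743)/3.8203… = -0.145173… → -0.1452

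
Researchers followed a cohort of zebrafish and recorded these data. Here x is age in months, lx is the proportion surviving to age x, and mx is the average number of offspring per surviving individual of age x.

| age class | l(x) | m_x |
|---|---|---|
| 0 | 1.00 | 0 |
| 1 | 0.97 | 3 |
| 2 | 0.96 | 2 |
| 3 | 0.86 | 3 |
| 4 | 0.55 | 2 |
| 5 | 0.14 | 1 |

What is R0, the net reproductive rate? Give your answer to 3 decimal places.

8.650

lx·mx by age: 0, 2.91, 1.92, 2.58, 1.1, 0.14
R0 = Σ lx·mx = 8.65 → 8.650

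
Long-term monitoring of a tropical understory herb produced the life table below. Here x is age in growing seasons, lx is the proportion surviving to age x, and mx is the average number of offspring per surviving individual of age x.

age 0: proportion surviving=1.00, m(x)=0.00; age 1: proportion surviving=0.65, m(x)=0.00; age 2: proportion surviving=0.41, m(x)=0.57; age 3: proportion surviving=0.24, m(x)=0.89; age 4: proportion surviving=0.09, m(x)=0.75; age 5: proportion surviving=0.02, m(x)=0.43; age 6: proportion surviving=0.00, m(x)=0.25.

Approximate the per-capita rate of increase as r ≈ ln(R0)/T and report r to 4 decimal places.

R0 = Σ lx·mx = 0 + 0 + 0.2337 + 0.2136 + 0.0675 + 0.0086 + 0 = 0.5234
Σ x·lx·mx = 1.4212; T = 1.4212/0.5234 = 2.71532…
r ≈ ln(R0)/T = ln(0.5234)/2.71532… = -0.238428… → -0.2384

-0.2384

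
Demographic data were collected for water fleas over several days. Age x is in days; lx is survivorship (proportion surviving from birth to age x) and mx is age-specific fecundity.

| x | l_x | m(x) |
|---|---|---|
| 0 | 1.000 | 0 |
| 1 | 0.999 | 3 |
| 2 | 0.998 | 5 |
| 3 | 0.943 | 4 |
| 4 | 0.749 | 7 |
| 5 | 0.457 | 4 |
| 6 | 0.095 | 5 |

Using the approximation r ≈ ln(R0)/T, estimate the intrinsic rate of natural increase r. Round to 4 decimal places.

0.9982

R0 = Σ lx·mx = 0 + 2.997 + 4.99 + 3.772 + 5.243 + 1.828 + 0.475 = 19.305
Σ x·lx·mx = 57.255; T = 57.255/19.305 = 2.96581…
r ≈ ln(R0)/T = ln(19.305)/2.96581… = 0.998163… → 0.9982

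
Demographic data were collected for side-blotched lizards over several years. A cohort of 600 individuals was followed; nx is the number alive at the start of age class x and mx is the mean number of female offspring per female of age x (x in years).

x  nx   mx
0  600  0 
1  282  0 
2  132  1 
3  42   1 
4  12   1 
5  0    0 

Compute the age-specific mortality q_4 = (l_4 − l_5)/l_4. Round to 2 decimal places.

1.00

lx = nx/n0 = nx/600: 1, 0.47, 0.22, 0.07, 0.02, 0
q_4 = (l_4 − l_5) / l_4 = (0.02 − 0) / 0.02
     = 0.02 / 0.02 = 1 → 1.00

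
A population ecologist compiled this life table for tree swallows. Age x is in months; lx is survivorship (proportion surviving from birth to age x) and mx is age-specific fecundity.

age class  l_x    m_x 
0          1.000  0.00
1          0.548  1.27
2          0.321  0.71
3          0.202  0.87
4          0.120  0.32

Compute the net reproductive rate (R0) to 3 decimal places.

lx·mx by age: 0, 0.69596, 0.22791, 0.17574, 0.0384
R0 = Σ lx·mx = 1.13801 → 1.138

1.138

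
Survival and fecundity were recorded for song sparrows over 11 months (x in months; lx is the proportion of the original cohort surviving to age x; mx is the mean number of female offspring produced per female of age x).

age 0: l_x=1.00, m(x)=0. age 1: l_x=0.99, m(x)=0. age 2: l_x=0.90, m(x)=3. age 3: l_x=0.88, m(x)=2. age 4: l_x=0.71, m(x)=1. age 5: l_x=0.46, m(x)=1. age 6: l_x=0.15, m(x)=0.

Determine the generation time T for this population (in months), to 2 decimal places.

2.81

lx·mx: 0, 0, 2.7, 1.76, 0.71, 0.46, 0 → R0 = 5.63
x·lx·mx: 0, 0, 5.4, 5.28, 2.84, 2.3, 0 → Σ = 15.82
T = 15.82 / 5.63 = 2.809947… → 2.81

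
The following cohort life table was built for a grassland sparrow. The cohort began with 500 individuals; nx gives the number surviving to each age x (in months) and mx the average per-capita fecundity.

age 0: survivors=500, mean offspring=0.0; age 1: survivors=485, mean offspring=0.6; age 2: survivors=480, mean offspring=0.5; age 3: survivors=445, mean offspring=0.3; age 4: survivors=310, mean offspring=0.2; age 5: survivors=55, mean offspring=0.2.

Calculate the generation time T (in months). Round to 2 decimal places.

lx = nx/n0 = nx/500: 1, 0.97, 0.96, 0.89, 0.62, 0.11
lx·mx: 0, 0.582, 0.48, 0.267, 0.124, 0.022 → R0 = 1.475
x·lx·mx: 0, 0.582, 0.96, 0.801, 0.496, 0.11 → Σ = 2.949
T = 2.949 / 1.475 = 1.999322… → 2.00

2.00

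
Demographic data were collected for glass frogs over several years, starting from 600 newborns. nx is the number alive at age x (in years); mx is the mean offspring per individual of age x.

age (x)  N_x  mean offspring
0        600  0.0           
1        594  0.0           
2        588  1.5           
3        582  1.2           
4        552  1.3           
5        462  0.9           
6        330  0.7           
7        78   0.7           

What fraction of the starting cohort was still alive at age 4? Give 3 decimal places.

l_4 = n_4/n_0 = 552/600 = 0.92 → 0.920

0.920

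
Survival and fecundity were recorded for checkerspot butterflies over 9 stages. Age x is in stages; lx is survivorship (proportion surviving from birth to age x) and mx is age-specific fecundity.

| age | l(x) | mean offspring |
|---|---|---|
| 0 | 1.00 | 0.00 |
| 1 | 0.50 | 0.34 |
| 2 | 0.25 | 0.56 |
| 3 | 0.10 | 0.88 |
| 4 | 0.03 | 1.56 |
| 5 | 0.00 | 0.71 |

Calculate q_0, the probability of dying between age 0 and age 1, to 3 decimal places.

0.500

q_0 = (l_0 − l_1) / l_0 = (1 − 0.5) / 1
     = 0.5 / 1 = 0.5 → 0.500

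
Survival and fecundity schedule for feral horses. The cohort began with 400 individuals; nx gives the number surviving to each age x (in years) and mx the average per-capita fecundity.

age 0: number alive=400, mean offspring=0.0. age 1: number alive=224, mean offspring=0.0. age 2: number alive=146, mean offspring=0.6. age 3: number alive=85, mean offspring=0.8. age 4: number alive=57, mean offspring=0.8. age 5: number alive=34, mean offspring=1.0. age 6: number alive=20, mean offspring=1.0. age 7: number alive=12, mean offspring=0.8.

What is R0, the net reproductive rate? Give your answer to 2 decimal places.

lx = nx/n0 = nx/400: 1, 0.56, 0.365, 0.2125, 0.1425, 0.085, 0.05, 0.03
lx·mx by age: 0, 0, 0.219, 0.17, 0.114, 0.085, 0.05, 0.024
R0 = Σ lx·mx = 0.662 → 0.66

0.66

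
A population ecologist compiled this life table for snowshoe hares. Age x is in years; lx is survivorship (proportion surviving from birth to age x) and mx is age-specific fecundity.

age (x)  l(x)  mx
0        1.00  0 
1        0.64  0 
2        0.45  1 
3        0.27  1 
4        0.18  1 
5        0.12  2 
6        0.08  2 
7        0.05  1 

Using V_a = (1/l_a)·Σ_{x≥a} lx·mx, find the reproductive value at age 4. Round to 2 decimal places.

lx·mx for x ≥ 4: 0.18, 0.24, 0.16, 0.05 → sum = 0.63
V_4 = 0.63 / l_4 = 0.63 / 0.18 = 3.5 → 3.50

3.50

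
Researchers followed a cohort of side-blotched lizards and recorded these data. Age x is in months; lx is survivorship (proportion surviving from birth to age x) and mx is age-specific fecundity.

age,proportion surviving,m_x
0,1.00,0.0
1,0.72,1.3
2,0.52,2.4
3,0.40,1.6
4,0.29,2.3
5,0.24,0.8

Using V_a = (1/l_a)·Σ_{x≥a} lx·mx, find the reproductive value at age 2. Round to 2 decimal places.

5.28

lx·mx for x ≥ 2: 1.248, 0.64, 0.667, 0.192 → sum = 2.747
V_2 = 2.747 / l_2 = 2.747 / 0.52 = 5.282692… → 5.28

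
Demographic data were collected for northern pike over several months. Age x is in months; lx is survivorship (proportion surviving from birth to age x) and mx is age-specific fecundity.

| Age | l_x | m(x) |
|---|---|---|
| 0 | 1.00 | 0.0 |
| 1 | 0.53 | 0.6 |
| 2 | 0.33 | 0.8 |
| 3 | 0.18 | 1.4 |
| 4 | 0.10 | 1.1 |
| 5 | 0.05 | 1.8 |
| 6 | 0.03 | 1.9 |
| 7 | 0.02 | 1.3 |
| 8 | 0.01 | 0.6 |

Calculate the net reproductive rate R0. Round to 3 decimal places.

lx·mx by age: 0, 0.318, 0.264, 0.252, 0.11, 0.09, 0.057, 0.026, 0.006
R0 = Σ lx·mx = 1.123 → 1.123

1.123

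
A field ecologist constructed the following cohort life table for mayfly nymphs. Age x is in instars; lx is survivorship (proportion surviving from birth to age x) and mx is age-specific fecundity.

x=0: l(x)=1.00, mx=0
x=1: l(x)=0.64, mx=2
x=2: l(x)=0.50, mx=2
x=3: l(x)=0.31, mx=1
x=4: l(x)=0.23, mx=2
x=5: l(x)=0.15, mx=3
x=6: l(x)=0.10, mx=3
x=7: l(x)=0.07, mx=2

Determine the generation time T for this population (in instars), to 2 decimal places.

lx·mx: 0, 1.28, 1, 0.31, 0.46, 0.45, 0.3, 0.14 → R0 = 3.94
x·lx·mx: 0, 1.28, 2, 0.93, 1.84, 2.25, 1.8, 0.98 → Σ = 11.08
T = 11.08 / 3.94 = 2.812183… → 2.81

2.81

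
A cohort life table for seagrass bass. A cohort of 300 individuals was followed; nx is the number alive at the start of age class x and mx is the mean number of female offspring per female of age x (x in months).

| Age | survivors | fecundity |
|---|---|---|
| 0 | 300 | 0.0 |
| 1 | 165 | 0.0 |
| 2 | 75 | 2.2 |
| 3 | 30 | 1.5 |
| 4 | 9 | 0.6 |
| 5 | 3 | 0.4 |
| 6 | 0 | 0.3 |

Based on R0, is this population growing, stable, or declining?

declining

lx = nx/n0 = nx/300: 1, 0.55, 0.25, 0.1, 0.03, 0.01, 0
R0 = Σ lx·mx = 0 + 0 + 0.55 + 0.15 + 0.018 + 0.004 + 0 = 0.722
R0 < 1, so the population is declining.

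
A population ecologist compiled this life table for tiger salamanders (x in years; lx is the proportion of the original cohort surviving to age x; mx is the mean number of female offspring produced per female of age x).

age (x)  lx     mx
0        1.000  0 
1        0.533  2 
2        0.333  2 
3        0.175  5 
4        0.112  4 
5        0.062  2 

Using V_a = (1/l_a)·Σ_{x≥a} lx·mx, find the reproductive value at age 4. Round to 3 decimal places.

lx·mx for x ≥ 4: 0.448, 0.124 → sum = 0.572
V_4 = 0.572 / l_4 = 0.572 / 0.112 = 5.107143… → 5.107

5.107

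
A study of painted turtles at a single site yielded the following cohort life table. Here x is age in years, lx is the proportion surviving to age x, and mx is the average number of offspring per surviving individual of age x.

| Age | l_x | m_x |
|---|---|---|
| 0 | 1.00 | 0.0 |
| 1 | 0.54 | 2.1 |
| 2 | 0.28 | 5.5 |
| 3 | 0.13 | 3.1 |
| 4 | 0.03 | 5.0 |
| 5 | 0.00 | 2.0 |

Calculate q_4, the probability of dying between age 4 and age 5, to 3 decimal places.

q_4 = (l_4 − l_5) / l_4 = (0.03 − 0) / 0.03
     = 0.03 / 0.03 = 1 → 1.000

1.000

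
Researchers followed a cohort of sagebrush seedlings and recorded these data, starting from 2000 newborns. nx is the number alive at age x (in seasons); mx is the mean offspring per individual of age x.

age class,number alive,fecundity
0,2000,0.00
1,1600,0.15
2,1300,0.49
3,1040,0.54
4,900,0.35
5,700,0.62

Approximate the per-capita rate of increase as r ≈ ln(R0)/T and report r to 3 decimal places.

0.030

lx = nx/n0 = nx/2000: 1, 0.8, 0.65, 0.52, 0.45, 0.35
R0 = Σ lx·mx = 0 + 0.12 + 0.3185 + 0.2808 + 0.1575 + 0.217 = 1.0938
Σ x·lx·mx = 3.3144; T = 3.3144/1.0938 = 3.03017…
r ≈ ln(R0)/T = ln(1.0938)/3.03017… = 0.02959… → 0.030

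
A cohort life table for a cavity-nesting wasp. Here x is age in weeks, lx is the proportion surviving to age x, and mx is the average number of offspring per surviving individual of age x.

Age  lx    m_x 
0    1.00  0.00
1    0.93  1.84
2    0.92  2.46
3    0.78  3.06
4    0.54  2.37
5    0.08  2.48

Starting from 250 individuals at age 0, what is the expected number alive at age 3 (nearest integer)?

195

Expected survivors = N0 · l_3 = 250 × 0.78 = 195 → 195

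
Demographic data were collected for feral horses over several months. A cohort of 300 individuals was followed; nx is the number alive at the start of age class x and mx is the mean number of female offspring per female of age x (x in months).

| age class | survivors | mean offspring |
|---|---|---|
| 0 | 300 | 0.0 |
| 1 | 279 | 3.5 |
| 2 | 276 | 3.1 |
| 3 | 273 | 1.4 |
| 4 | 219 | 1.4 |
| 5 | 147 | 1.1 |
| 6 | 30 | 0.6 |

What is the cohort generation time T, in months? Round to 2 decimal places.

2.21

lx = nx/n0 = nx/300: 1, 0.93, 0.92, 0.91, 0.73, 0.49, 0.1
lx·mx: 0, 3.255, 2.852, 1.274, 1.022, 0.539, 0.06 → R0 = 9.002
x·lx·mx: 0, 3.255, 5.704, 3.822, 4.088, 2.695, 0.36 → Σ = 19.924
T = 19.924 / 9.002 = 2.213286… → 2.21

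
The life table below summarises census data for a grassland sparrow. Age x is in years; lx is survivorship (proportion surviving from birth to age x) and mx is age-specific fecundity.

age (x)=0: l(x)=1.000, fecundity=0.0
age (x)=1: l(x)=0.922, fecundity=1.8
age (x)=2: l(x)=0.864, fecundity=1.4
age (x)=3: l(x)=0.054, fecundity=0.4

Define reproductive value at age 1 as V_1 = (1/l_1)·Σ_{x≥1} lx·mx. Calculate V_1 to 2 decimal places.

3.14

lx·mx for x ≥ 1: 1.6596, 1.2096, 0.0216 → sum = 2.8908
V_1 = 2.8908 / l_1 = 2.8908 / 0.922 = 3.135358… → 3.14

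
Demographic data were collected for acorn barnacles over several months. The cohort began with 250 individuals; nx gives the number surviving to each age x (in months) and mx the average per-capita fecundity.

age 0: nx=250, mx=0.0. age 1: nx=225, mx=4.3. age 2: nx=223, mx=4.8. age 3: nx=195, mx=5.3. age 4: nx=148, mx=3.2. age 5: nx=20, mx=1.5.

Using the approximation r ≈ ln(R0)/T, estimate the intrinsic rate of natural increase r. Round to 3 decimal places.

1.152

lx = nx/n0 = nx/250: 1, 0.9, 0.892, 0.78, 0.592, 0.08
R0 = Σ lx·mx = 0 + 3.87 + 4.2816 + 4.134 + 1.8944 + 0.12 = 14.3
Σ x·lx·mx = 33.0128; T = 33.0128/14.3 = 2.30859…
r ≈ ln(R0)/T = ln(14.3)/2.30859… = 1.15233… → 1.152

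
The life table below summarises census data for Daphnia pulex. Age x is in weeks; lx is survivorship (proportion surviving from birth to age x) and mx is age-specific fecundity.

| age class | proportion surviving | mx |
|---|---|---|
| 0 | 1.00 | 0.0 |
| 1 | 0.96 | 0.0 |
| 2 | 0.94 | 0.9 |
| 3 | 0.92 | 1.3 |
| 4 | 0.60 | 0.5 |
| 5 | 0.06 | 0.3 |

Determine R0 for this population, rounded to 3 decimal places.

2.360

lx·mx by age: 0, 0, 0.846, 1.196, 0.3, 0.018
R0 = Σ lx·mx = 2.36 → 2.360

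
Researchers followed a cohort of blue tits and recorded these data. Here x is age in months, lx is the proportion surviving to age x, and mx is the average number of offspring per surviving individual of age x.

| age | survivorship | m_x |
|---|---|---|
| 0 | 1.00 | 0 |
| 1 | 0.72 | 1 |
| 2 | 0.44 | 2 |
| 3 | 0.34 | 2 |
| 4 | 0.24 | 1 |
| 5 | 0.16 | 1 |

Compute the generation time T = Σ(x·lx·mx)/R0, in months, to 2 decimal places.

lx·mx: 0, 0.72, 0.88, 0.68, 0.24, 0.16 → R0 = 2.68
x·lx·mx: 0, 0.72, 1.76, 2.04, 0.96, 0.8 → Σ = 6.28
T = 6.28 / 2.68 = 2.343284… → 2.34

2.34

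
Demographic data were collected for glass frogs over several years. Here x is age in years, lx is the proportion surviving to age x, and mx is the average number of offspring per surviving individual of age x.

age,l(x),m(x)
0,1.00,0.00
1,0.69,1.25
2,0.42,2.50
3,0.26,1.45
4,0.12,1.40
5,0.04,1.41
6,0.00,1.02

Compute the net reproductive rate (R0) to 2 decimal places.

lx·mx by age: 0, 0.8625, 1.05, 0.377, 0.168, 0.0564, 0
R0 = Σ lx·mx = 2.5139 → 2.51

2.51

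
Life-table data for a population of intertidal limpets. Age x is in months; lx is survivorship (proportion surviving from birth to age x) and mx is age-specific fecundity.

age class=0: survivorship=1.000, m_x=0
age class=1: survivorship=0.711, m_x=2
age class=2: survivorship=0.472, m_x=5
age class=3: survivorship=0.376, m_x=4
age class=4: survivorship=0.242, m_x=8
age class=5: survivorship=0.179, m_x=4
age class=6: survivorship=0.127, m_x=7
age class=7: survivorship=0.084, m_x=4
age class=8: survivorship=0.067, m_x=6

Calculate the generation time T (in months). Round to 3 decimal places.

3.438

lx·mx: 0, 1.422, 2.36, 1.504, 1.936, 0.716, 0.889, 0.336, 0.402 → R0 = 9.565
x·lx·mx: 0, 1.422, 4.72, 4.512, 7.744, 3.58, 5.334, 2.352, 3.216 → Σ = 32.88
T = 32.88 / 9.565 = 3.437533… → 3.438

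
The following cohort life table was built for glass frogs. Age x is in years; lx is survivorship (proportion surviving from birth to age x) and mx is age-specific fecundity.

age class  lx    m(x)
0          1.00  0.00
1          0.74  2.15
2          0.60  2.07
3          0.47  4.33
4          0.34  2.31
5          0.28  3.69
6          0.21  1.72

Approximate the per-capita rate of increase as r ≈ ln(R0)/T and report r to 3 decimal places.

0.666

R0 = Σ lx·mx = 0 + 1.591 + 1.242 + 2.0351 + 0.7854 + 1.0332 + 0.3612 = 7.0479
Σ x·lx·mx = 20.6551; T = 20.6551/7.0479 = 2.93067…
r ≈ ln(R0)/T = ln(7.0479)/2.93067… = 0.66631… → 0.666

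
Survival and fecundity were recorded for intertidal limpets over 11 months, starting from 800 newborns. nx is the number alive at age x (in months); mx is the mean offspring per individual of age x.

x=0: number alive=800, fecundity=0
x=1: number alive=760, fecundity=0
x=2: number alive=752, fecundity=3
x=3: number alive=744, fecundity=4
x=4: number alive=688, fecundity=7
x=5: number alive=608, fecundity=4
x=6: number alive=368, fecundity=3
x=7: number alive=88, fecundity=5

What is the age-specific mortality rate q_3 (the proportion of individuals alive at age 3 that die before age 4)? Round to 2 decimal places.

lx = nx/n0 = nx/800: 1, 0.95, 0.94, 0.93, 0.86, 0.76, 0.46, 0.11
q_3 = (l_3 − l_4) / l_3 = (0.93 − 0.86) / 0.93
     = 0.07 / 0.93 = 0.075269… → 0.08

0.08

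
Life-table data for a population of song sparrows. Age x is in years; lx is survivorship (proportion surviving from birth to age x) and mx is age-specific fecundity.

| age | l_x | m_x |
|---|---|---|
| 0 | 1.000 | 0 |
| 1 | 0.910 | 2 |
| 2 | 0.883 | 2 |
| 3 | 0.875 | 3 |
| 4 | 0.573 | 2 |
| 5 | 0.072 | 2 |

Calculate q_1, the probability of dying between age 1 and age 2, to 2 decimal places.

q_1 = (l_1 − l_2) / l_1 = (0.91 − 0.883) / 0.91
     = 0.027 / 0.91 = 0.02967… → 0.03

0.03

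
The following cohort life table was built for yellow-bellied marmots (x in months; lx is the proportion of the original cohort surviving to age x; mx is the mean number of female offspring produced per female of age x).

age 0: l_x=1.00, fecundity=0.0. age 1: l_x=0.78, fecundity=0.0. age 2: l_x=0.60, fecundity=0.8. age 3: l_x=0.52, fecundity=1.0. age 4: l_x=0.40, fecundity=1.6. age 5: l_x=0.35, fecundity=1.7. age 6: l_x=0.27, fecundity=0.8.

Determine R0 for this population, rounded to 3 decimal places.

2.451

lx·mx by age: 0, 0, 0.48, 0.52, 0.64, 0.595, 0.216
R0 = Σ lx·mx = 2.451 → 2.451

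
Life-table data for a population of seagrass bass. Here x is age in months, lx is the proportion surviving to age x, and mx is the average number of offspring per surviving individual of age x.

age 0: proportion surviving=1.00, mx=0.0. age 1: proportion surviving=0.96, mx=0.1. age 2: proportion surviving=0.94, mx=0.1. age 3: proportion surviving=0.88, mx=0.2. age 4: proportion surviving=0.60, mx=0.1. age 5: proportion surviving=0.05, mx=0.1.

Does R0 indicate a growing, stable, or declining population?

R0 = Σ lx·mx = 0 + 0.096 + 0.094 + 0.176 + 0.06 + 0.005 = 0.431
R0 < 1, so the population is declining.

declining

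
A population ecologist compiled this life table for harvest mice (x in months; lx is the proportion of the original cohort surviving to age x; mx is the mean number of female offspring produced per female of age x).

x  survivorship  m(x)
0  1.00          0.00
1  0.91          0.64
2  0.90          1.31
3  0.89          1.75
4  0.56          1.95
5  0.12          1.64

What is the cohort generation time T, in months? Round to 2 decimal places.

lx·mx: 0, 0.5824, 1.179, 1.5575, 1.092, 0.1968 → R0 = 4.6077
x·lx·mx: 0, 0.5824, 2.358, 4.6725, 4.368, 0.984 → Σ = 12.9649
T = 12.9649 / 4.6077 = 2.813747… → 2.81

2.81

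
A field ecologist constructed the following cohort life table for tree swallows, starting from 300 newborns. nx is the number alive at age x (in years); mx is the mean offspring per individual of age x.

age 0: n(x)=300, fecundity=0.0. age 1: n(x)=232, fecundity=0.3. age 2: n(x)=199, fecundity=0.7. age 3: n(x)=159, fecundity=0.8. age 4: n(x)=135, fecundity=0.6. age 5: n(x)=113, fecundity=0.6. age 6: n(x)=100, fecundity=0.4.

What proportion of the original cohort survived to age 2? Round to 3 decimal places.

l_2 = n_2/n_0 = 199/300 = 0.663333… → 0.663

0.663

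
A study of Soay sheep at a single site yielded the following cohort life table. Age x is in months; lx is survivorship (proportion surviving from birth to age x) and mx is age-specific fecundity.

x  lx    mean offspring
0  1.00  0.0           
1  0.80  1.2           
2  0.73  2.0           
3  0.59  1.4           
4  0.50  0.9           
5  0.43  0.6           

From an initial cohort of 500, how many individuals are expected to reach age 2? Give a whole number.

Expected survivors = N0 · l_2 = 500 × 0.73 = 365 → 365

365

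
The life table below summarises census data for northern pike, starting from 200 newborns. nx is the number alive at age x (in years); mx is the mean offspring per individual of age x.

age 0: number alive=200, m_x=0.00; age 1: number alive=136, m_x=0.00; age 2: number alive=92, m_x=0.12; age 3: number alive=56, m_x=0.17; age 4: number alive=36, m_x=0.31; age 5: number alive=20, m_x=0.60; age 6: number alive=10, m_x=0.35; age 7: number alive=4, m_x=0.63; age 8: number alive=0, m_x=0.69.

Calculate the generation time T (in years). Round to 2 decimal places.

lx = nx/n0 = nx/200: 1, 0.68, 0.46, 0.28, 0.18, 0.1, 0.05, 0.02, 0
lx·mx: 0, 0, 0.0552, 0.0476, 0.0558, 0.06, 0.0175, 0.0126, 0 → R0 = 0.2487
x·lx·mx: 0, 0, 0.1104, 0.1428, 0.2232, 0.3, 0.105, 0.0882, 0 → Σ = 0.9696
T = 0.9696 / 0.2487 = 3.898673… → 3.90

3.90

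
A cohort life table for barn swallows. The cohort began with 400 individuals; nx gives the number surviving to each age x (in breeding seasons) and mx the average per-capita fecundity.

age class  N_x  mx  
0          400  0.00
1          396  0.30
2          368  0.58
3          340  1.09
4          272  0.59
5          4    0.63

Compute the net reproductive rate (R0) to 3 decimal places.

lx = nx/n0 = nx/400: 1, 0.99, 0.92, 0.85, 0.68, 0.01
lx·mx by age: 0, 0.297, 0.5336, 0.9265, 0.4012, 0.0063
R0 = Σ lx·mx = 2.1646 → 2.165

2.165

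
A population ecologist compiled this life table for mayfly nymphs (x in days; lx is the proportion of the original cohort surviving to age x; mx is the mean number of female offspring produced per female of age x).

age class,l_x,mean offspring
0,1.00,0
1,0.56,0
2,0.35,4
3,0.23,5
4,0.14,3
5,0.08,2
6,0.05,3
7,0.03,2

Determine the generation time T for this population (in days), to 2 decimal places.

lx·mx: 0, 0, 1.4, 1.15, 0.42, 0.16, 0.15, 0.06 → R0 = 3.34
x·lx·mx: 0, 0, 2.8, 3.45, 1.68, 0.8, 0.9, 0.42 → Σ = 10.05
T = 10.05 / 3.34 = 3.008982… → 3.01

3.01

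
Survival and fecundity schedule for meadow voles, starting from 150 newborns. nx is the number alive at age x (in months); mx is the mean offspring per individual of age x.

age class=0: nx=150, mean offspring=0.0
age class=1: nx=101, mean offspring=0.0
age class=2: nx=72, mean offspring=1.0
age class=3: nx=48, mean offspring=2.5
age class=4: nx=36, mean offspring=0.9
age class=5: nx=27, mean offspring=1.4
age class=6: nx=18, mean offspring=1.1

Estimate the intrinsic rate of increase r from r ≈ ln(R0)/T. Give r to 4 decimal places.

0.1891

lx = nx/n0 = nx/150: 1, 0.67333…, 0.48, 0.32, 0.24, 0.18, 0.12
R0 = Σ lx·mx = 0 + 0 + 0.48 + 0.8 + 0.216 + 0.252 + 0.132 = 1.88…
Σ x·lx·mx = 6.276…; T = 6.276…/1.88… = 3.3383…
r ≈ ln(R0)/T = ln(1.88…)/3.3383… = 0.1891… → 0.1891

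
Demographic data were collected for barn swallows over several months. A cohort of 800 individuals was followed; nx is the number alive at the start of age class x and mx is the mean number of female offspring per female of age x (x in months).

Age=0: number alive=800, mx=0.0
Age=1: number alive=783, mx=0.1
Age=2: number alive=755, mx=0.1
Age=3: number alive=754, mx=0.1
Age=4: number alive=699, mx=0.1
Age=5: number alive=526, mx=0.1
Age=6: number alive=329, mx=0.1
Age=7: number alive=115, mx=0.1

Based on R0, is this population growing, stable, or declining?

lx = nx/n0 = nx/800: 1, 0.97875, 0.94375, 0.9425, 0.87375, 0.6575, 0.41125, 0.14375
R0 = Σ lx·mx = 0 + 0.097875 + 0.094375 + 0.09425 + 0.087375 + 0.06575 + 0.041125 + 0.014375 = 0.495125
R0 < 1, so the population is declining.

declining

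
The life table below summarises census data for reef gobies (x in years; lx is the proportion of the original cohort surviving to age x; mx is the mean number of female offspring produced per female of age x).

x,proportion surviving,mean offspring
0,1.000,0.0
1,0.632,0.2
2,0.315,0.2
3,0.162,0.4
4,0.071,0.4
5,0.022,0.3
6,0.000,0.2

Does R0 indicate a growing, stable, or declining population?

R0 = Σ lx·mx = 0 + 0.1264 + 0.063 + 0.0648 + 0.0284 + 0.0066 + 0 = 0.2892
R0 < 1, so the population is declining.

declining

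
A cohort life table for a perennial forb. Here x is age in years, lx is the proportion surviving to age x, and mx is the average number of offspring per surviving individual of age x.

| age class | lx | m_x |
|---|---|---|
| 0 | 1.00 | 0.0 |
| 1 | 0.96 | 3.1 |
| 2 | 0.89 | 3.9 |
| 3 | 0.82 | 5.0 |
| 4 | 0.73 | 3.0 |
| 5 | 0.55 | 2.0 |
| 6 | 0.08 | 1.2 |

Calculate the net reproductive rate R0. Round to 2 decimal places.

13.93

lx·mx by age: 0, 2.976, 3.471, 4.1, 2.19, 1.1, 0.096
R0 = Σ lx·mx = 13.933 → 13.93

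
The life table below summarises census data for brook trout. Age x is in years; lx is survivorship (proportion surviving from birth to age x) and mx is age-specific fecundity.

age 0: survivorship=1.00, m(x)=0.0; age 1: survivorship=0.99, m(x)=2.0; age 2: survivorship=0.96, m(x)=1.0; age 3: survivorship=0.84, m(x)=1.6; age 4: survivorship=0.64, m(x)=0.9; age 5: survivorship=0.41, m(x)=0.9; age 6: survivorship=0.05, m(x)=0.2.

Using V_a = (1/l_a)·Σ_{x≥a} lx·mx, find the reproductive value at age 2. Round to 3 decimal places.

3.395

lx·mx for x ≥ 2: 0.96, 1.344, 0.576, 0.369, 0.01 → sum = 3.259
V_2 = 3.259 / l_2 = 3.259 / 0.96 = 3.394792… → 3.395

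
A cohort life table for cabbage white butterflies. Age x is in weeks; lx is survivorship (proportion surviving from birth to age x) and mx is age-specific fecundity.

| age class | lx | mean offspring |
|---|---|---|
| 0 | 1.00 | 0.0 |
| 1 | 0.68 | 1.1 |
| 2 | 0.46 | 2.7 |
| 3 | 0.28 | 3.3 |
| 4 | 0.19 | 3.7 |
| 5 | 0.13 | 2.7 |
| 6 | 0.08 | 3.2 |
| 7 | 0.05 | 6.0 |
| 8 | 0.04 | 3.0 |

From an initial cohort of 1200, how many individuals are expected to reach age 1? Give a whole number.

Expected survivors = N0 · l_1 = 1200 × 0.68 = 816 → 816

816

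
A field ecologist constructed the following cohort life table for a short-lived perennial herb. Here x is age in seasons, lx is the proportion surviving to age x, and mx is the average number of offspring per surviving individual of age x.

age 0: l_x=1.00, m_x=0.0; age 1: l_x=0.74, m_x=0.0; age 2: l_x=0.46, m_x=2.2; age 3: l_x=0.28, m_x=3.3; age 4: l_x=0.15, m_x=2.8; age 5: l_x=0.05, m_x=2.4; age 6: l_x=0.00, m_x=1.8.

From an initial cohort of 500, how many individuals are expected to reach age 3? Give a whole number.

140

Expected survivors = N0 · l_3 = 500 × 0.28 = 140 → 140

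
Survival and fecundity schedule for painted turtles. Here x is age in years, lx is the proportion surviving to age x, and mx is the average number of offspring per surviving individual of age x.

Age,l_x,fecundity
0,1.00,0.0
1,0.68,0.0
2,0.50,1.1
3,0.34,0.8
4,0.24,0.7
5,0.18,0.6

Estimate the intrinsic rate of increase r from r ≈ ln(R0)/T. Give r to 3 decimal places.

R0 = Σ lx·mx = 0 + 0 + 0.55 + 0.272 + 0.168 + 0.108 = 1.098
Σ x·lx·mx = 3.128; T = 3.128/1.098 = 2.84882…
r ≈ ln(R0)/T = ln(1.098)/2.84882… = 0.03282… → 0.033

0.033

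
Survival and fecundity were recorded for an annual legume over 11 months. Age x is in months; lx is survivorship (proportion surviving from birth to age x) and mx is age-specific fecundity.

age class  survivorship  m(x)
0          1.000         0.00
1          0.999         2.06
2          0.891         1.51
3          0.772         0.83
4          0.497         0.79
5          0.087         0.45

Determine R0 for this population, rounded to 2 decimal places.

4.48

lx·mx by age: 0, 2.05794, 1.34541, 0.64076, 0.39263, 0.03915
R0 = Σ lx·mx = 4.47589 → 4.48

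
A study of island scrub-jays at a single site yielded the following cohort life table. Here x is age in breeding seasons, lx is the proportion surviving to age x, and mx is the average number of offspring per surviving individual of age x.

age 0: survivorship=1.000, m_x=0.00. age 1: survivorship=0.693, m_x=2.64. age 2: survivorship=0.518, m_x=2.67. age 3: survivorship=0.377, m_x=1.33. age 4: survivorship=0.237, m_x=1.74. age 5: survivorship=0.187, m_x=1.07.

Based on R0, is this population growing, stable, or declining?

growing

R0 = Σ lx·mx = 0 + 1.82952 + 1.38306 + 0.50141 + 0.41238 + 0.20009 = 4.32646
R0 > 1, so the population is growing.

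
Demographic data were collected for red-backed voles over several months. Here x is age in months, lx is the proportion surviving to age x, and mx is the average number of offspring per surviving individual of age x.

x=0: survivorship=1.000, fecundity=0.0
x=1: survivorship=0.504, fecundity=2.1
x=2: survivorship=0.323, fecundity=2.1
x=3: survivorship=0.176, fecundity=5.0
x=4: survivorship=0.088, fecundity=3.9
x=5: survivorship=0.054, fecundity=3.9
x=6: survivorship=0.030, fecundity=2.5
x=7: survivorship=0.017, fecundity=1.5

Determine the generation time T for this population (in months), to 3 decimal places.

2.479

lx·mx: 0, 1.0584, 0.6783, 0.88, 0.3432, 0.2106, 0.075, 0.0255 → R0 = 3.271
x·lx·mx: 0, 1.0584, 1.3566, 2.64, 1.3728, 1.053, 0.45, 0.1785 → Σ = 8.1093
T = 8.1093 / 3.271 = 2.47915… → 2.479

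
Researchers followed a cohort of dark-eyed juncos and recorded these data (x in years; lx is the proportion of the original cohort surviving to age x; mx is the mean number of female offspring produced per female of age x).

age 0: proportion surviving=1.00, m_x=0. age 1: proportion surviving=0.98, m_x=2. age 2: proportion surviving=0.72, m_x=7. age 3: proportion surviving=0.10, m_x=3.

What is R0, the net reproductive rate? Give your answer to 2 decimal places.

lx·mx by age: 0, 1.96, 5.04, 0.3
R0 = Σ lx·mx = 7.3 → 7.30

7.30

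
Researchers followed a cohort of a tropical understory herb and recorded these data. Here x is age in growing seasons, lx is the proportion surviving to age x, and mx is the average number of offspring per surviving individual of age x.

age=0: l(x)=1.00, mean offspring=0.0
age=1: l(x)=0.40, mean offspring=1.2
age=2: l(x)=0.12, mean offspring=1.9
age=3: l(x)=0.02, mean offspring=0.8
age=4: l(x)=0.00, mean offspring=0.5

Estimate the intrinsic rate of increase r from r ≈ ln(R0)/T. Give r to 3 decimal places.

R0 = Σ lx·mx = 0 + 0.48 + 0.228 + 0.016 + 0 = 0.724
Σ x·lx·mx = 0.984; T = 0.984/0.724 = 1.35912…
r ≈ ln(R0)/T = ln(0.724)/1.35912… = -0.23763… → -0.238

-0.238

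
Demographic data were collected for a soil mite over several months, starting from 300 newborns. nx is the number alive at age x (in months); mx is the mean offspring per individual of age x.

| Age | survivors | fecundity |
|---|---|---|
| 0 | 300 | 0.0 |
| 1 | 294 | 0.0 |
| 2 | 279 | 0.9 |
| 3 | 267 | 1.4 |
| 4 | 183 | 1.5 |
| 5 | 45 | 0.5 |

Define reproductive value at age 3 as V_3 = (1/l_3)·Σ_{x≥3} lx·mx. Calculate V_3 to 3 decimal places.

lx = nx/n0 = nx/300: 1, 0.98, 0.93, 0.89, 0.61, 0.15
lx·mx for x ≥ 3: 1.246, 0.915, 0.075 → sum = 2.236
V_3 = 2.236 / l_3 = 2.236 / 0.89 = 2.51236… → 2.512

2.512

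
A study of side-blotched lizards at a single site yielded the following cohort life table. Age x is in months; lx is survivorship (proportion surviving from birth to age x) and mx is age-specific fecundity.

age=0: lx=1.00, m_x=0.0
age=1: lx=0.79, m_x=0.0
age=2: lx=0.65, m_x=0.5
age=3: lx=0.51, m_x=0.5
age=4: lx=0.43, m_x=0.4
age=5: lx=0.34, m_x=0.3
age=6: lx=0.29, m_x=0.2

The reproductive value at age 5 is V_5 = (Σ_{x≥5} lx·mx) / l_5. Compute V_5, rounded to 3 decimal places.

0.471

lx·mx for x ≥ 5: 0.102, 0.058 → sum = 0.16
V_5 = 0.16 / l_5 = 0.16 / 0.34 = 0.470588… → 0.471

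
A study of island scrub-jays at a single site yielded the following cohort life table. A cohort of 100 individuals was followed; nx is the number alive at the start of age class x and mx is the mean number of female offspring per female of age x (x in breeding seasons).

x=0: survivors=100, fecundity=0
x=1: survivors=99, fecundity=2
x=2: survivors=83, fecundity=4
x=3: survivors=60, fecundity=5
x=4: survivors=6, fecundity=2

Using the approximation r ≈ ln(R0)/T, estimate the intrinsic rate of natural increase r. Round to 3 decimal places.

0.991

lx = nx/n0 = nx/100: 1, 0.99, 0.83, 0.6, 0.06
R0 = Σ lx·mx = 0 + 1.98 + 3.32 + 3 + 0.12 = 8.42
Σ x·lx·mx = 18.1; T = 18.1/8.42 = 2.14964…
r ≈ ln(R0)/T = ln(8.42)/2.14964… = 0.99115… → 0.991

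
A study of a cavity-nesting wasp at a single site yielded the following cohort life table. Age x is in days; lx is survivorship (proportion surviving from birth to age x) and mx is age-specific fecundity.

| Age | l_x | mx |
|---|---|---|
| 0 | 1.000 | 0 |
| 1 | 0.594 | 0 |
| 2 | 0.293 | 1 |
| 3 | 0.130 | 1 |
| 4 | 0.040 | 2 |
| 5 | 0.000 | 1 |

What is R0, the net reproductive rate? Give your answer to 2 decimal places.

0.50

lx·mx by age: 0, 0, 0.293, 0.13, 0.08, 0
R0 = Σ lx·mx = 0.503 → 0.50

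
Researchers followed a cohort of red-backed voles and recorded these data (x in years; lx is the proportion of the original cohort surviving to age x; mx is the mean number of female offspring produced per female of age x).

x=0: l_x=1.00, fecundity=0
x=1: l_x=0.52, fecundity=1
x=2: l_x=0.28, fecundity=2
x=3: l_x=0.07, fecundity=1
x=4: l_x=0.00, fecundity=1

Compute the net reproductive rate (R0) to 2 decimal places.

1.15

lx·mx by age: 0, 0.52, 0.56, 0.07, 0
R0 = Σ lx·mx = 1.15 → 1.15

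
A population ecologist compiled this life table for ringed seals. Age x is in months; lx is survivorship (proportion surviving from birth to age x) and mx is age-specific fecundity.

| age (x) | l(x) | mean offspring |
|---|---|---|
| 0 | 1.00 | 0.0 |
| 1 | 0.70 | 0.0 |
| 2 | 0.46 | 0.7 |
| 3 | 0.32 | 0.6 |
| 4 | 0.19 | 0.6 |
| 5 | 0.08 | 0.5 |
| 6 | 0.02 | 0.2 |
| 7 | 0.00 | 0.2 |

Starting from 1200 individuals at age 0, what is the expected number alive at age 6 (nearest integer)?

24

Expected survivors = N0 · l_6 = 1200 × 0.02 = 24 → 24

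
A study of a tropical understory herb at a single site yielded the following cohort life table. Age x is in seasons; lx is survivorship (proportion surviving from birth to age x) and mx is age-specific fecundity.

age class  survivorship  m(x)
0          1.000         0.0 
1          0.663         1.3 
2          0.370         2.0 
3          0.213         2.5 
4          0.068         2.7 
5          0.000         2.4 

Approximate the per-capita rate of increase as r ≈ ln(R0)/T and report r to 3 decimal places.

R0 = Σ lx·mx = 0 + 0.8619 + 0.74 + 0.5325 + 0.1836 + 0 = 2.318
Σ x·lx·mx = 4.6738; T = 4.6738/2.318 = 2.01631…
r ≈ ln(R0)/T = ln(2.318)/2.01631… = 0.41695… → 0.417

0.417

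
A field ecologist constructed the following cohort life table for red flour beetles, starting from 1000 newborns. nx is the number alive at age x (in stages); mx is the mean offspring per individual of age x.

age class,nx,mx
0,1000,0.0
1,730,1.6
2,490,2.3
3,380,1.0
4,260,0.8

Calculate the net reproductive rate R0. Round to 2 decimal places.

2.88

lx = nx/n0 = nx/1000: 1, 0.73, 0.49, 0.38, 0.26
lx·mx by age: 0, 1.168, 1.127, 0.38, 0.208
R0 = Σ lx·mx = 2.883 → 2.88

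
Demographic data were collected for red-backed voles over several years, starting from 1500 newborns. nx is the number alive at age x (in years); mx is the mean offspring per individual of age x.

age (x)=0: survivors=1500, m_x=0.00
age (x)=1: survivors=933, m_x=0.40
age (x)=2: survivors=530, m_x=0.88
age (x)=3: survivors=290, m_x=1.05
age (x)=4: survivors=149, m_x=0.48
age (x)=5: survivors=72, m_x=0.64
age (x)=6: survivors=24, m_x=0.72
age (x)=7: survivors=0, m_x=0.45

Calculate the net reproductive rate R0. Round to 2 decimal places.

0.85

lx = nx/n0 = nx/1500: 1, 0.622, 0.35333…, 0.19333…, 0.09933…, 0.048, 0.016, 0
lx·mx by age: 0, 0.2488, 0.310933…, 0.203…, 0.04768…, 0.03072, 0.01152, 0
R0 = Σ lx·mx = 0.852653… → 0.85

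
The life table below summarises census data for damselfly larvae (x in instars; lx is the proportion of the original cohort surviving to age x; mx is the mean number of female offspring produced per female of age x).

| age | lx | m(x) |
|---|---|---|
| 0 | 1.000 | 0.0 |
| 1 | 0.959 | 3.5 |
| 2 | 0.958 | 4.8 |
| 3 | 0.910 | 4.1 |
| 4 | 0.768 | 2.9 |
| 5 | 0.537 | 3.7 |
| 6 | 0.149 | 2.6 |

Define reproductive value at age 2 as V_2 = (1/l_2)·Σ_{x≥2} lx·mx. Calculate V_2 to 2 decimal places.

13.50

lx·mx for x ≥ 2: 4.5984, 3.731, 2.2272, 1.9869, 0.3874 → sum = 12.9309
V_2 = 12.9309 / l_2 = 12.9309 / 0.958 = 13.497808… → 13.50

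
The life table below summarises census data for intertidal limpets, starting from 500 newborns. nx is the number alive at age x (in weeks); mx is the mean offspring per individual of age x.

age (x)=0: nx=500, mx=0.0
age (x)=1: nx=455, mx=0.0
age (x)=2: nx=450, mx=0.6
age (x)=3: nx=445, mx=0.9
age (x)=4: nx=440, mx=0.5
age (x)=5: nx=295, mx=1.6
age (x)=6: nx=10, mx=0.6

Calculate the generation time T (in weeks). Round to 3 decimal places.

lx = nx/n0 = nx/500: 1, 0.91, 0.9, 0.89, 0.88, 0.59, 0.02
lx·mx: 0, 0, 0.54, 0.801, 0.44, 0.944, 0.012 → R0 = 2.737
x·lx·mx: 0, 0, 1.08, 2.403, 1.76, 4.72, 0.072 → Σ = 10.035
T = 10.035 / 2.737 = 3.666423… → 3.666

3.666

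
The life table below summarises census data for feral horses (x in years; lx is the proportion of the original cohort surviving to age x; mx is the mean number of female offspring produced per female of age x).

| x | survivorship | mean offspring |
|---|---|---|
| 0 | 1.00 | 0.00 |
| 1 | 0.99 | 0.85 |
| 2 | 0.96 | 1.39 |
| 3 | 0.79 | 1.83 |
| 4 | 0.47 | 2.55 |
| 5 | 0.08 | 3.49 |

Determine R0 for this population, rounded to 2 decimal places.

5.10

lx·mx by age: 0, 0.8415, 1.3344, 1.4457, 1.1985, 0.2792
R0 = Σ lx·mx = 5.0993 → 5.10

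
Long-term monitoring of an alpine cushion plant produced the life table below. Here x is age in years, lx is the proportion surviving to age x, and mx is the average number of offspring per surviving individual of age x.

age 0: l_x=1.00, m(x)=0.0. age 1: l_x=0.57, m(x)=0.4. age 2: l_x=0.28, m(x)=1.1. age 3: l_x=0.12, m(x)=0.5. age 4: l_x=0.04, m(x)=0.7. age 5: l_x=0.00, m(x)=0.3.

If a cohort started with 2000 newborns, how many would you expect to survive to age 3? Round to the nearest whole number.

240

Expected survivors = N0 · l_3 = 2000 × 0.12 = 240 → 240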